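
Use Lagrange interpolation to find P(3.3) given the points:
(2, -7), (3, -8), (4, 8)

Lagrange interpolation formula:
P(x) = Σ yᵢ × Lᵢ(x)
where Lᵢ(x) = Π_{j≠i} (x - xⱼ)/(xᵢ - xⱼ)

L_0(3.3) = (3.3 - 3)/(2 - 3) × (3.3 - 4)/(2 - 4) = -0.105000
L_1(3.3) = (3.3 - 2)/(3 - 2) × (3.3 - 4)/(3 - 4) = 0.910000
L_2(3.3) = (3.3 - 2)/(4 - 2) × (3.3 - 3)/(4 - 3) = 0.195000

P(3.3) = (-7)×L_0(3.3) + (-8)×L_1(3.3) + 8×L_2(3.3)
P(3.3) = -4.985000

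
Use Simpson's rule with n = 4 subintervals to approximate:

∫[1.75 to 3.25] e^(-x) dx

f(x) = e^(-x)
a = 1.75, b = 3.25, n = 4
h = (b - a)/n = 0.375000

Simpson's rule: (h/3)[f(x₀) + 4f(x₁) + 2f(x₂) + ... + f(xₙ)]

x_0 = 1.7500, f(x_0) = 0.173774, coefficient = 1
x_1 = 2.1250, f(x_1) = 0.119433, coefficient = 4
x_2 = 2.5000, f(x_2) = 0.082085, coefficient = 2
x_3 = 2.8750, f(x_3) = 0.056416, coefficient = 4
x_4 = 3.2500, f(x_4) = 0.038774, coefficient = 1

I ≈ (0.375000/3) × 1.080115 = 0.135014
Exact value: 0.135000
Error: 0.000015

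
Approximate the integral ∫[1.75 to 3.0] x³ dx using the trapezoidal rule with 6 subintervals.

f(x) = x³
a = 1.75, b = 3.0, n = 6
h = (b - a)/n = 0.208333

Trapezoidal rule: (h/2)[f(x₀) + 2f(x₁) + 2f(x₂) + ... + f(xₙ)]

x_0 = 1.7500, f(x_0) = 5.359375, coefficient = 1
x_1 = 1.9583, f(x_1) = 7.510344, coefficient = 2
x_2 = 2.1667, f(x_2) = 10.171296, coefficient = 2
x_3 = 2.3750, f(x_3) = 13.396484, coefficient = 2
x_4 = 2.5833, f(x_4) = 17.240162, coefficient = 2
x_5 = 2.7917, f(x_5) = 21.756583, coefficient = 2
x_6 = 3.0000, f(x_6) = 27.000000, coefficient = 1

I ≈ (0.208333/2) × 172.509115 = 17.969699
Exact value: 17.905273
Error: 0.064426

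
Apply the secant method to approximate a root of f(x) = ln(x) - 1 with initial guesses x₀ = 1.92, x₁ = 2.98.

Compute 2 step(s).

f(x) = ln(x) - 1
x₀ = 1.92, x₁ = 2.98

Secant formula: x_{n+1} = x_n - f(x_n)(x_n - x_{n-1})/(f(x_n) - f(x_{n-1}))

Iteration 1:
  f(1.920000) = -0.347675
  f(2.980000) = 0.091923
  x_2 = 2.980000 - 0.091923×(2.980000 - 1.920000)/(0.091923 - (-0.347675))
       = 2.758346
Iteration 2:
  f(2.980000) = 0.091923
  f(2.758346) = 0.014631
  x_3 = 2.758346 - 0.014631×(2.758346 - 2.980000)/(0.014631 - 0.091923)
       = 2.716387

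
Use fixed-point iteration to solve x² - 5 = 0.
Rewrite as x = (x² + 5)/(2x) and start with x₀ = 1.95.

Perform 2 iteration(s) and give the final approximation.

Equation: x² - 5 = 0
Fixed-point form: x = (x² + 5)/(2x)
x₀ = 1.95

x_1 = g(1.950000) = 2.257051
x_2 = g(2.257051) = 2.236166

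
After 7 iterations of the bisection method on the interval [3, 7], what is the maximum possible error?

Bisection error bound: |error| ≤ (b-a)/2^n
|error| ≤ (7 - 3)/2^7 = 4/2^7
|error| ≤ 0.0312500000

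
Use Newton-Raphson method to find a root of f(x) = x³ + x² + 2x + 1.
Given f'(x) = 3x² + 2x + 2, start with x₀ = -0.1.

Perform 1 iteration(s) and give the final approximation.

f(x) = x³ + x² + 2x + 1
f'(x) = 3x² + 2x + 2
x₀ = -0.1

Newton-Raphson formula: x_{n+1} = x_n - f(x_n)/f'(x_n)

Iteration 1:
  f(-0.100000) = 0.809000
  f'(-0.100000) = 1.830000
  x_1 = -0.100000 - 0.809000/1.830000 = -0.542077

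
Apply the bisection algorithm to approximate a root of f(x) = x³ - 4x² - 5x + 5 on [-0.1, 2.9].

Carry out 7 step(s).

f(x) = x³ - 4x² - 5x + 5
Initial interval: [-0.1, 2.9]

Iteration 1:
  c_1 = (-0.100000 + 2.900000)/2 = 1.400000
  f(c_1) = f(1.400000) = -7.096000
  f(a) × f(c) < 0, new interval: [-0.100000, 1.400000]
Iteration 2:
  c_2 = (-0.100000 + 1.400000)/2 = 0.650000
  f(c_2) = f(0.650000) = 0.334625
  f(a) × f(c) ≥ 0, new interval: [0.650000, 1.400000]
Iteration 3:
  c_3 = (0.650000 + 1.400000)/2 = 1.025000
  f(c_3) = f(1.025000) = -3.250609
  f(a) × f(c) < 0, new interval: [0.650000, 1.025000]
Iteration 4:
  c_4 = (0.650000 + 1.025000)/2 = 0.837500
  f(c_4) = f(0.837500) = -1.405697
  f(a) × f(c) < 0, new interval: [0.650000, 0.837500]
Iteration 5:
  c_5 = (0.650000 + 0.837500)/2 = 0.743750
  f(c_5) = f(0.743750) = -0.519990
  f(a) × f(c) < 0, new interval: [0.650000, 0.743750]
Iteration 6:
  c_6 = (0.650000 + 0.743750)/2 = 0.696875
  f(c_6) = f(0.696875) = -0.088487
  f(a) × f(c) < 0, new interval: [0.650000, 0.696875]
Iteration 7:
  c_7 = (0.650000 + 0.696875)/2 = 0.673437
  f(c_7) = f(0.673437) = 0.124156
  f(a) × f(c) ≥ 0, new interval: [0.673437, 0.696875]

After 7 iteration(s), the approximation is c_7 = 0.673437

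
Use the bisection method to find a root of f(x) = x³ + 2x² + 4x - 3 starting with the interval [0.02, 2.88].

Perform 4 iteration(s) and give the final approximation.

f(x) = x³ + 2x² + 4x - 3
Initial interval: [0.02, 2.88]

Iteration 1:
  c_1 = (0.020000 + 2.880000)/2 = 1.450000
  f(c_1) = f(1.450000) = 10.053625
  f(a) × f(c) < 0, new interval: [0.020000, 1.450000]
Iteration 2:
  c_2 = (0.020000 + 1.450000)/2 = 0.735000
  f(c_2) = f(0.735000) = 1.417515
  f(a) × f(c) < 0, new interval: [0.020000, 0.735000]
Iteration 3:
  c_3 = (0.020000 + 0.735000)/2 = 0.377500
  f(c_3) = f(0.377500) = -1.151191
  f(a) × f(c) ≥ 0, new interval: [0.377500, 0.735000]
Iteration 4:
  c_4 = (0.377500 + 0.735000)/2 = 0.556250
  f(c_4) = f(0.556250) = 0.015940
  f(a) × f(c) < 0, new interval: [0.377500, 0.556250]

After 4 iteration(s), the approximation is c_4 = 0.556250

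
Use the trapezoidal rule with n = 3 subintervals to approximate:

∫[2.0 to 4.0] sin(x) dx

f(x) = sin(x)
a = 2.0, b = 4.0, n = 3
h = (b - a)/n = 0.666667

Trapezoidal rule: (h/2)[f(x₀) + 2f(x₁) + 2f(x₂) + ... + f(xₙ)]

x_0 = 2.0000, f(x_0) = 0.909297, coefficient = 1
x_1 = 2.6667, f(x_1) = 0.457273, coefficient = 2
x_2 = 3.3333, f(x_2) = -0.190568, coefficient = 2
x_3 = 4.0000, f(x_3) = -0.756802, coefficient = 1

I ≈ (0.666667/2) × 0.685904 = 0.228635
Exact value: 0.237497
Error: 0.008862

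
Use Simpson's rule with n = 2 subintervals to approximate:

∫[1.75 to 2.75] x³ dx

f(x) = x³
a = 1.75, b = 2.75, n = 2
h = (b - a)/n = 0.500000

Simpson's rule: (h/3)[f(x₀) + 4f(x₁) + 2f(x₂) + ... + f(xₙ)]

x_0 = 1.7500, f(x_0) = 5.359375, coefficient = 1
x_1 = 2.2500, f(x_1) = 11.390625, coefficient = 4
x_2 = 2.7500, f(x_2) = 20.796875, coefficient = 1

I ≈ (0.500000/3) × 71.718750 = 11.953125
Exact value: 11.953125
Error: 0.000000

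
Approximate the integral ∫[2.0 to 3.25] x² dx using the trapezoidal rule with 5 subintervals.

f(x) = x²
a = 2.0, b = 3.25, n = 5
h = (b - a)/n = 0.250000

Trapezoidal rule: (h/2)[f(x₀) + 2f(x₁) + 2f(x₂) + ... + f(xₙ)]

x_0 = 2.0000, f(x_0) = 4.000000, coefficient = 1
x_1 = 2.2500, f(x_1) = 5.062500, coefficient = 2
x_2 = 2.5000, f(x_2) = 6.250000, coefficient = 2
x_3 = 2.7500, f(x_3) = 7.562500, coefficient = 2
x_4 = 3.0000, f(x_4) = 9.000000, coefficient = 2
x_5 = 3.2500, f(x_5) = 10.562500, coefficient = 1

I ≈ (0.250000/2) × 70.312500 = 8.789062
Exact value: 8.776042
Error: 0.013021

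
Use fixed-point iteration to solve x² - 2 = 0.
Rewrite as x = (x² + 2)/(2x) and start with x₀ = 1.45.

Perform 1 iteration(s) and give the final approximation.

Equation: x² - 2 = 0
Fixed-point form: x = (x² + 2)/(2x)
x₀ = 1.45

x_1 = g(1.450000) = 1.414655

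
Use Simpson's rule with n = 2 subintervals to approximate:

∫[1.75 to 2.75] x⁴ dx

f(x) = x⁴
a = 1.75, b = 2.75, n = 2
h = (b - a)/n = 0.500000

Simpson's rule: (h/3)[f(x₀) + 4f(x₁) + 2f(x₂) + ... + f(xₙ)]

x_0 = 1.7500, f(x_0) = 9.378906, coefficient = 1
x_1 = 2.2500, f(x_1) = 25.628906, coefficient = 4
x_2 = 2.7500, f(x_2) = 57.191406, coefficient = 1

I ≈ (0.500000/3) × 169.085938 = 28.180990
Exact value: 28.172656
Error: 0.008333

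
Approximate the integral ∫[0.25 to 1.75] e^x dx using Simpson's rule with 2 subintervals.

f(x) = e^x
a = 0.25, b = 1.75, n = 2
h = (b - a)/n = 0.750000

Simpson's rule: (h/3)[f(x₀) + 4f(x₁) + 2f(x₂) + ... + f(xₙ)]

x_0 = 0.2500, f(x_0) = 1.284025, coefficient = 1
x_1 = 1.0000, f(x_1) = 2.718282, coefficient = 4
x_2 = 1.7500, f(x_2) = 5.754603, coefficient = 1

I ≈ (0.750000/3) × 17.911755 = 4.477939
Exact value: 4.470577
Error: 0.007362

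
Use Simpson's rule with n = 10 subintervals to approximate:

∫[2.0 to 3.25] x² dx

f(x) = x²
a = 2.0, b = 3.25, n = 10
h = (b - a)/n = 0.125000

Simpson's rule: (h/3)[f(x₀) + 4f(x₁) + 2f(x₂) + ... + f(xₙ)]

x_0 = 2.0000, f(x_0) = 4.000000, coefficient = 1
x_1 = 2.1250, f(x_1) = 4.515625, coefficient = 4
x_2 = 2.2500, f(x_2) = 5.062500, coefficient = 2
x_3 = 2.3750, f(x_3) = 5.640625, coefficient = 4
x_4 = 2.5000, f(x_4) = 6.250000, coefficient = 2
x_5 = 2.6250, f(x_5) = 6.890625, coefficient = 4
x_6 = 2.7500, f(x_6) = 7.562500, coefficient = 2
x_7 = 2.8750, f(x_7) = 8.265625, coefficient = 4
x_8 = 3.0000, f(x_8) = 9.000000, coefficient = 2
x_9 = 3.1250, f(x_9) = 9.765625, coefficient = 4
x_10 = 3.2500, f(x_10) = 10.562500, coefficient = 1

I ≈ (0.125000/3) × 210.625000 = 8.776042
Exact value: 8.776042
Error: 0.000000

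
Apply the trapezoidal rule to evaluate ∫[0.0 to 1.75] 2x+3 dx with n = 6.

f(x) = 2x+3
a = 0.0, b = 1.75, n = 6
h = (b - a)/n = 0.291667

Trapezoidal rule: (h/2)[f(x₀) + 2f(x₁) + 2f(x₂) + ... + f(xₙ)]

x_0 = 0.0000, f(x_0) = 3.000000, coefficient = 1
x_1 = 0.2917, f(x_1) = 3.583333, coefficient = 2
x_2 = 0.5833, f(x_2) = 4.166667, coefficient = 2
x_3 = 0.8750, f(x_3) = 4.750000, coefficient = 2
x_4 = 1.1667, f(x_4) = 5.333333, coefficient = 2
x_5 = 1.4583, f(x_5) = 5.916667, coefficient = 2
x_6 = 1.7500, f(x_6) = 6.500000, coefficient = 1

I ≈ (0.291667/2) × 57.000000 = 8.312500
Exact value: 8.312500
Error: 0.000000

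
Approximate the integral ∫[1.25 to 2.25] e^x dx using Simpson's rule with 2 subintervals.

f(x) = e^x
a = 1.25, b = 2.25, n = 2
h = (b - a)/n = 0.500000

Simpson's rule: (h/3)[f(x₀) + 4f(x₁) + 2f(x₂) + ... + f(xₙ)]

x_0 = 1.2500, f(x_0) = 3.490343, coefficient = 1
x_1 = 1.7500, f(x_1) = 5.754603, coefficient = 4
x_2 = 2.2500, f(x_2) = 9.487736, coefficient = 1

I ≈ (0.500000/3) × 35.996489 = 5.999415
Exact value: 5.997393
Error: 0.002022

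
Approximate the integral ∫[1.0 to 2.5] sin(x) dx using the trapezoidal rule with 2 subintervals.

f(x) = sin(x)
a = 1.0, b = 2.5, n = 2
h = (b - a)/n = 0.750000

Trapezoidal rule: (h/2)[f(x₀) + 2f(x₁) + 2f(x₂) + ... + f(xₙ)]

x_0 = 1.0000, f(x_0) = 0.841471, coefficient = 1
x_1 = 1.7500, f(x_1) = 0.983986, coefficient = 2
x_2 = 2.5000, f(x_2) = 0.598472, coefficient = 1

I ≈ (0.750000/2) × 3.407915 = 1.277968
Exact value: 1.341446
Error: 0.063478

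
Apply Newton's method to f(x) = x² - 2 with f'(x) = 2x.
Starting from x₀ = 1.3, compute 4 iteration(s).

f(x) = x² - 2
f'(x) = 2x
x₀ = 1.3

Newton-Raphson formula: x_{n+1} = x_n - f(x_n)/f'(x_n)

Iteration 1:
  f(1.300000) = -0.310000
  f'(1.300000) = 2.600000
  x_1 = 1.300000 - (-0.310000)/2.600000 = 1.419231
Iteration 2:
  f(1.419231) = 0.014216
  f'(1.419231) = 2.838462
  x_2 = 1.419231 - 0.014216/2.838462 = 1.414222
Iteration 3:
  f(1.414222) = 0.000025
  f'(1.414222) = 2.828445
  x_3 = 1.414222 - 0.000025/2.828445 = 1.414214
Iteration 4:
  f(1.414214) = 0.000000
  f'(1.414214) = 2.828427
  x_4 = 1.414214 - 0.000000/2.828427 = 1.414214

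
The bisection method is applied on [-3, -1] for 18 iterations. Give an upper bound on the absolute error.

Bisection error bound: |error| ≤ (b-a)/2^n
|error| ≤ (-1 - (-3))/2^18 = 2/2^18
|error| ≤ 0.0000076294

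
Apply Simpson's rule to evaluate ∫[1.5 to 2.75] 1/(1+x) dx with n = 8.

f(x) = 1/(1+x)
a = 1.5, b = 2.75, n = 8
h = (b - a)/n = 0.156250

Simpson's rule: (h/3)[f(x₀) + 4f(x₁) + 2f(x₂) + ... + f(xₙ)]

x_0 = 1.5000, f(x_0) = 0.400000, coefficient = 1
x_1 = 1.6562, f(x_1) = 0.376471, coefficient = 4
x_2 = 1.8125, f(x_2) = 0.355556, coefficient = 2
x_3 = 1.9688, f(x_3) = 0.336842, coefficient = 4
x_4 = 2.1250, f(x_4) = 0.320000, coefficient = 2
x_5 = 2.2812, f(x_5) = 0.304762, coefficient = 4
x_6 = 2.4375, f(x_6) = 0.290909, coefficient = 2
x_7 = 2.5938, f(x_7) = 0.278261, coefficient = 4
x_8 = 2.7500, f(x_8) = 0.266667, coefficient = 1

I ≈ (0.156250/3) × 7.784938 = 0.405466
Exact value: 0.405465
Error: 0.000000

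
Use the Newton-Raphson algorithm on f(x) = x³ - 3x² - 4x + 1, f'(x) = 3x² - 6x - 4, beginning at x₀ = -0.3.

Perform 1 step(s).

f(x) = x³ - 3x² - 4x + 1
f'(x) = 3x² - 6x - 4
x₀ = -0.3

Newton-Raphson formula: x_{n+1} = x_n - f(x_n)/f'(x_n)

Iteration 1:
  f(-0.300000) = 1.903000
  f'(-0.300000) = -1.930000
  x_1 = -0.300000 - 1.903000/(-1.930000) = 0.686010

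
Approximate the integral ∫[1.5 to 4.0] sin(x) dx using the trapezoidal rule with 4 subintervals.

f(x) = sin(x)
a = 1.5, b = 4.0, n = 4
h = (b - a)/n = 0.625000

Trapezoidal rule: (h/2)[f(x₀) + 2f(x₁) + 2f(x₂) + ... + f(xₙ)]

x_0 = 1.5000, f(x_0) = 0.997495, coefficient = 1
x_1 = 2.1250, f(x_1) = 0.850320, coefficient = 2
x_2 = 2.7500, f(x_2) = 0.381661, coefficient = 2
x_3 = 3.3750, f(x_3) = -0.231294, coefficient = 2
x_4 = 4.0000, f(x_4) = -0.756802, coefficient = 1

I ≈ (0.625000/2) × 2.242066 = 0.700646
Exact value: 0.724381
Error: 0.023735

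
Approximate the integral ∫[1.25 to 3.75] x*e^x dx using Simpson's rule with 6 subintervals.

f(x) = x*e^x
a = 1.25, b = 3.75, n = 6
h = (b - a)/n = 0.416667

Simpson's rule: (h/3)[f(x₀) + 4f(x₁) + 2f(x₂) + ... + f(xₙ)]

x_0 = 1.2500, f(x_0) = 4.362929, coefficient = 1
x_1 = 1.6667, f(x_1) = 8.824150, coefficient = 4
x_2 = 2.0833, f(x_2) = 16.731656, coefficient = 2
x_3 = 2.5000, f(x_3) = 30.456235, coefficient = 4
x_4 = 2.9167, f(x_4) = 53.898793, coefficient = 2
x_5 = 3.3333, f(x_5) = 93.438750, coefficient = 4
x_6 = 3.7500, f(x_6) = 159.454058, coefficient = 1

I ≈ (0.416667/3) × 835.954423 = 116.104781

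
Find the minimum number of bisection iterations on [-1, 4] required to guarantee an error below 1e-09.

We need (b-a)/2^n ≤ 1e-09
(4 - (-1))/2^n ≤ 1e-09
5/2^n ≤ 1e-09
2^n ≥ 5000000000
n ≥ log₂(5000000000) = 32.22
n ≥ 33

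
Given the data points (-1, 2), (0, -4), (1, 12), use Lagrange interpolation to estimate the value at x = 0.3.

Lagrange interpolation formula:
P(x) = Σ yᵢ × Lᵢ(x)
where Lᵢ(x) = Π_{j≠i} (x - xⱼ)/(xᵢ - xⱼ)

L_0(0.3) = (0.3 - 0)/(-1 - 0) × (0.3 - 1)/(-1 - 1) = -0.105000
L_1(0.3) = (0.3 - (-1))/(0 - (-1)) × (0.3 - 1)/(0 - 1) = 0.910000
L_2(0.3) = (0.3 - (-1))/(1 - (-1)) × (0.3 - 0)/(1 - 0) = 0.195000

P(0.3) = 2×L_0(0.3) + (-4)×L_1(0.3) + 12×L_2(0.3)
P(0.3) = -1.510000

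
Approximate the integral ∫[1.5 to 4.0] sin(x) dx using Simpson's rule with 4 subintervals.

f(x) = sin(x)
a = 1.5, b = 4.0, n = 4
h = (b - a)/n = 0.625000

Simpson's rule: (h/3)[f(x₀) + 4f(x₁) + 2f(x₂) + ... + f(xₙ)]

x_0 = 1.5000, f(x_0) = 0.997495, coefficient = 1
x_1 = 2.1250, f(x_1) = 0.850320, coefficient = 4
x_2 = 2.7500, f(x_2) = 0.381661, coefficient = 2
x_3 = 3.3750, f(x_3) = -0.231294, coefficient = 4
x_4 = 4.0000, f(x_4) = -0.756802, coefficient = 1

I ≈ (0.625000/3) × 3.480118 = 0.725025
Exact value: 0.724381
Error: 0.000644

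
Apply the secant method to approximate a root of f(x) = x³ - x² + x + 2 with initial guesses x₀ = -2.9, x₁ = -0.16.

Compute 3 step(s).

f(x) = x³ - x² + x + 2
x₀ = -2.9, x₁ = -0.16

Secant formula: x_{n+1} = x_n - f(x_n)(x_n - x_{n-1})/(f(x_n) - f(x_{n-1}))

Iteration 1:
  f(-2.900000) = -33.699000
  f(-0.160000) = 1.810304
  x_2 = -0.160000 - 1.810304×(-0.160000 - (-2.900000))/(1.810304 - (-33.699000))
       = -0.299688
Iteration 2:
  f(-0.160000) = 1.810304
  f(-0.299688) = 1.583583
  x_3 = -0.299688 - 1.583583×(-0.299688 - (-0.160000))/(1.583583 - 1.810304)
       = -1.275371
Iteration 3:
  f(-0.299688) = 1.583583
  f(-1.275371) = -2.976421
  x_4 = -1.275371 - (-2.976421)×(-1.275371 - (-0.299688))/(-2.976421 - 1.583583)
       = -0.638520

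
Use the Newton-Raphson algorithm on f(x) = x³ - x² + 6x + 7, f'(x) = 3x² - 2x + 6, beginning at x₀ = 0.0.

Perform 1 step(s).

f(x) = x³ - x² + 6x + 7
f'(x) = 3x² - 2x + 6
x₀ = 0.0

Newton-Raphson formula: x_{n+1} = x_n - f(x_n)/f'(x_n)

Iteration 1:
  f(0.000000) = 7.000000
  f'(0.000000) = 6.000000
  x_1 = 0.000000 - 7.000000/6.000000 = -1.166667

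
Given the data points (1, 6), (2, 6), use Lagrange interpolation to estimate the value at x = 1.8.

Lagrange interpolation formula:
P(x) = Σ yᵢ × Lᵢ(x)
where Lᵢ(x) = Π_{j≠i} (x - xⱼ)/(xᵢ - xⱼ)

L_0(1.8) = (1.8 - 2)/(1 - 2) = 0.200000
L_1(1.8) = (1.8 - 1)/(2 - 1) = 0.800000

P(1.8) = 6×L_0(1.8) + 6×L_1(1.8)
P(1.8) = 6.000000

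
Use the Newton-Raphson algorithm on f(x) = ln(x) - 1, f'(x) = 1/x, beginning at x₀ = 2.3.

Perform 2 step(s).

f(x) = ln(x) - 1
f'(x) = 1/x
x₀ = 2.3

Newton-Raphson formula: x_{n+1} = x_n - f(x_n)/f'(x_n)

Iteration 1:
  f(2.300000) = -0.167091
  f'(2.300000) = 0.434783
  x_1 = 2.300000 - (-0.167091)/0.434783 = 2.684309
Iteration 2:
  f(2.684309) = -0.012577
  f'(2.684309) = 0.372535
  x_2 = 2.684309 - (-0.012577)/0.372535 = 2.718069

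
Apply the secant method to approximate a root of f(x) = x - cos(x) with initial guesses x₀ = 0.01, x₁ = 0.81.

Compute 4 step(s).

f(x) = x - cos(x)
x₀ = 0.01, x₁ = 0.81

Secant formula: x_{n+1} = x_n - f(x_n)(x_n - x_{n-1})/(f(x_n) - f(x_{n-1}))

Iteration 1:
  f(0.010000) = -0.989950
  f(0.810000) = 0.120502
  x_2 = 0.810000 - 0.120502×(0.810000 - 0.010000)/(0.120502 - (-0.989950))
       = 0.723187
Iteration 2:
  f(0.810000) = 0.120502
  f(0.723187) = -0.026513
  x_3 = 0.723187 - (-0.026513)×(0.723187 - 0.810000)/(-0.026513 - 0.120502)
       = 0.738843
Iteration 3:
  f(0.723187) = -0.026513
  f(0.738843) = -0.000405
  x_4 = 0.738843 - (-0.000405)×(0.738843 - 0.723187)/(-0.000405 - (-0.026513))
       = 0.739086
Iteration 4:
  f(0.738843) = -0.000405
  f(0.739086) = 0.000001
  x_5 = 0.739086 - 0.000001×(0.739086 - 0.738843)/(0.000001 - (-0.000405))
       = 0.739085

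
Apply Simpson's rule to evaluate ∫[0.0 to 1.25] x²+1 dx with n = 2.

f(x) = x²+1
a = 0.0, b = 1.25, n = 2
h = (b - a)/n = 0.625000

Simpson's rule: (h/3)[f(x₀) + 4f(x₁) + 2f(x₂) + ... + f(xₙ)]

x_0 = 0.0000, f(x_0) = 1.000000, coefficient = 1
x_1 = 0.6250, f(x_1) = 1.390625, coefficient = 4
x_2 = 1.2500, f(x_2) = 2.562500, coefficient = 1

I ≈ (0.625000/3) × 9.125000 = 1.901042
Exact value: 1.901042
Error: 0.000000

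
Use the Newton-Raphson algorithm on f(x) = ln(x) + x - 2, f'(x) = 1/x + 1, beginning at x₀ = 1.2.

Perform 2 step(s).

f(x) = ln(x) + x - 2
f'(x) = 1/x + 1
x₀ = 1.2

Newton-Raphson formula: x_{n+1} = x_n - f(x_n)/f'(x_n)

Iteration 1:
  f(1.200000) = -0.617678
  f'(1.200000) = 1.833333
  x_1 = 1.200000 - (-0.617678)/1.833333 = 1.536916
Iteration 2:
  f(1.536916) = -0.033307
  f'(1.536916) = 1.650654
  x_2 = 1.536916 - (-0.033307)/1.650654 = 1.557094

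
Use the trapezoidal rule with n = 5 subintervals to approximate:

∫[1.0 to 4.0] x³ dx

f(x) = x³
a = 1.0, b = 4.0, n = 5
h = (b - a)/n = 0.600000

Trapezoidal rule: (h/2)[f(x₀) + 2f(x₁) + 2f(x₂) + ... + f(xₙ)]

x_0 = 1.0000, f(x_0) = 1.000000, coefficient = 1
x_1 = 1.6000, f(x_1) = 4.096000, coefficient = 2
x_2 = 2.2000, f(x_2) = 10.648000, coefficient = 2
x_3 = 2.8000, f(x_3) = 21.952000, coefficient = 2
x_4 = 3.4000, f(x_4) = 39.304000, coefficient = 2
x_5 = 4.0000, f(x_5) = 64.000000, coefficient = 1

I ≈ (0.600000/2) × 217.000000 = 65.100000
Exact value: 63.750000
Error: 1.350000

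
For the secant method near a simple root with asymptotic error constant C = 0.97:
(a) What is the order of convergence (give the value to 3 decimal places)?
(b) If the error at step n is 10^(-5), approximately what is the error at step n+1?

(a) Secant method has superlinear convergence with order φ = (1+√5)/2 ≈ 1.618.
    This means |e_{n+1}| ≈ C|e_n|^1.618.

(b) With |e_n| = 10^(-5) and C = 0.97:
    |e_{n+1}| ≈ 0.97 × (10^(-5))^1.618 = 0.97 × 10^(-8.09)

(a) ≈ 1.618 (golden ratio); (b) |e_{n+1}| ≈ 7.881e-09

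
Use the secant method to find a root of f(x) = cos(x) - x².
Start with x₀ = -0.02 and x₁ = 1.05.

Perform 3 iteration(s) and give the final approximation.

f(x) = cos(x) - x²
x₀ = -0.02, x₁ = 1.05

Secant formula: x_{n+1} = x_n - f(x_n)(x_n - x_{n-1})/(f(x_n) - f(x_{n-1}))

Iteration 1:
  f(-0.020000) = 0.999400
  f(1.050000) = -0.604929
  x_2 = 1.050000 - (-0.604929)×(1.050000 - (-0.020000))/(-0.604929 - 0.999400)
       = 0.646545
Iteration 2:
  f(1.050000) = -0.604929
  f(0.646545) = 0.380149
  x_3 = 0.646545 - 0.380149×(0.646545 - 1.050000)/(0.380149 - (-0.604929))
       = 0.802242
Iteration 3:
  f(0.646545) = 0.380149
  f(0.802242) = 0.051506
  x_4 = 0.802242 - 0.051506×(0.802242 - 0.646545)/(0.051506 - 0.380149)
       = 0.826642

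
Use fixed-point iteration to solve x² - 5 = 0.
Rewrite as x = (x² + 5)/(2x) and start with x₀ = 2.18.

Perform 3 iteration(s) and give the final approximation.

Equation: x² - 5 = 0
Fixed-point form: x = (x² + 5)/(2x)
x₀ = 2.18

x_1 = g(2.180000) = 2.236789
x_2 = g(2.236789) = 2.236068
x_3 = g(2.236068) = 2.236068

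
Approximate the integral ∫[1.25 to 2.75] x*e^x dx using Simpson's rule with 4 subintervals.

f(x) = x*e^x
a = 1.25, b = 2.75, n = 4
h = (b - a)/n = 0.375000

Simpson's rule: (h/3)[f(x₀) + 4f(x₁) + 2f(x₂) + ... + f(xₙ)]

x_0 = 1.2500, f(x_0) = 4.362929, coefficient = 1
x_1 = 1.6250, f(x_1) = 8.252431, coefficient = 4
x_2 = 2.0000, f(x_2) = 14.778112, coefficient = 2
x_3 = 2.3750, f(x_3) = 25.533656, coefficient = 4
x_4 = 2.7500, f(x_4) = 43.017238, coefficient = 1

I ≈ (0.375000/3) × 212.080740 = 26.510092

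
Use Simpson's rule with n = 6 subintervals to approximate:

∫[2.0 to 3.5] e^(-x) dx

f(x) = e^(-x)
a = 2.0, b = 3.5, n = 6
h = (b - a)/n = 0.250000

Simpson's rule: (h/3)[f(x₀) + 4f(x₁) + 2f(x₂) + ... + f(xₙ)]

x_0 = 2.0000, f(x_0) = 0.135335, coefficient = 1
x_1 = 2.2500, f(x_1) = 0.105399, coefficient = 4
x_2 = 2.5000, f(x_2) = 0.082085, coefficient = 2
x_3 = 2.7500, f(x_3) = 0.063928, coefficient = 4
x_4 = 3.0000, f(x_4) = 0.049787, coefficient = 2
x_5 = 3.2500, f(x_5) = 0.038774, coefficient = 4
x_6 = 3.5000, f(x_6) = 0.030197, coefficient = 1

I ≈ (0.250000/3) × 1.261682 = 0.105140
Exact value: 0.105138
Error: 0.000002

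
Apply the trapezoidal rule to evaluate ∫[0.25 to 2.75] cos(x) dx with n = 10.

f(x) = cos(x)
a = 0.25, b = 2.75, n = 10
h = (b - a)/n = 0.250000

Trapezoidal rule: (h/2)[f(x₀) + 2f(x₁) + 2f(x₂) + ... + f(xₙ)]

x_0 = 0.2500, f(x_0) = 0.968912, coefficient = 1
x_1 = 0.5000, f(x_1) = 0.877583, coefficient = 2
x_2 = 0.7500, f(x_2) = 0.731689, coefficient = 2
x_3 = 1.0000, f(x_3) = 0.540302, coefficient = 2
x_4 = 1.2500, f(x_4) = 0.315322, coefficient = 2
x_5 = 1.5000, f(x_5) = 0.070737, coefficient = 2
x_6 = 1.7500, f(x_6) = -0.178246, coefficient = 2
x_7 = 2.0000, f(x_7) = -0.416147, coefficient = 2
x_8 = 2.2500, f(x_8) = -0.628174, coefficient = 2
x_9 = 2.5000, f(x_9) = -0.801144, coefficient = 2
x_10 = 2.7500, f(x_10) = -0.924302, coefficient = 1

I ≈ (0.250000/2) × 1.068456 = 0.133557
Exact value: 0.134257
Error: 0.000700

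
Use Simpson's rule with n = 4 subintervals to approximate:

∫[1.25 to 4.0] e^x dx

f(x) = e^x
a = 1.25, b = 4.0, n = 4
h = (b - a)/n = 0.687500

Simpson's rule: (h/3)[f(x₀) + 4f(x₁) + 2f(x₂) + ... + f(xₙ)]

x_0 = 1.2500, f(x_0) = 3.490343, coefficient = 1
x_1 = 1.9375, f(x_1) = 6.941376, coefficient = 4
x_2 = 2.6250, f(x_2) = 13.804574, coefficient = 2
x_3 = 3.3125, f(x_3) = 27.453674, coefficient = 4
x_4 = 4.0000, f(x_4) = 54.598150, coefficient = 1

I ≈ (0.687500/3) × 223.277840 = 51.167838
Exact value: 51.107807
Error: 0.060031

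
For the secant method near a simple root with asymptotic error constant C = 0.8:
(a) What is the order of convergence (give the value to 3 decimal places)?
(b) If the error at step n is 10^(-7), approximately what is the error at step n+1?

(a) Secant method has superlinear convergence with order φ = (1+√5)/2 ≈ 1.618.
    This means |e_{n+1}| ≈ C|e_n|^1.618.

(b) With |e_n| = 10^(-7) and C = 0.8:
    |e_{n+1}| ≈ 0.8 × (10^(-7))^1.618 = 0.8 × 10^(-11.33)

(a) ≈ 1.618 (golden ratio); (b) |e_{n+1}| ≈ 3.774e-12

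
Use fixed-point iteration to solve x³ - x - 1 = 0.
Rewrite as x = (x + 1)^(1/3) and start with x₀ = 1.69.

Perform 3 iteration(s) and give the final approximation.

Equation: x³ - x - 1 = 0
Fixed-point form: x = (x + 1)^(1/3)
x₀ = 1.69

x_1 = g(1.690000) = 1.390755
x_2 = g(1.390755) = 1.337145
x_3 = g(1.337145) = 1.327074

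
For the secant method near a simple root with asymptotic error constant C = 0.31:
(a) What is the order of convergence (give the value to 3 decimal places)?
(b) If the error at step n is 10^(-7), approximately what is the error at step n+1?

(a) Secant method has superlinear convergence with order φ = (1+√5)/2 ≈ 1.618.
    This means |e_{n+1}| ≈ C|e_n|^1.618.

(b) With |e_n| = 10^(-7) and C = 0.31:
    |e_{n+1}| ≈ 0.31 × (10^(-7))^1.618 = 0.31 × 10^(-11.33)

(a) ≈ 1.618 (golden ratio); (b) |e_{n+1}| ≈ 1.463e-12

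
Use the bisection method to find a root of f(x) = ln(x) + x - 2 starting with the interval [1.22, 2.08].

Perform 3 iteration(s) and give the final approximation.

f(x) = ln(x) + x - 2
Initial interval: [1.22, 2.08]

Iteration 1:
  c_1 = (1.220000 + 2.080000)/2 = 1.650000
  f(c_1) = f(1.650000) = 0.150775
  f(a) × f(c) < 0, new interval: [1.220000, 1.650000]
Iteration 2:
  c_2 = (1.220000 + 1.650000)/2 = 1.435000
  f(c_2) = f(1.435000) = -0.203835
  f(a) × f(c) ≥ 0, new interval: [1.435000, 1.650000]
Iteration 3:
  c_3 = (1.435000 + 1.650000)/2 = 1.542500
  f(c_3) = f(1.542500) = -0.024096
  f(a) × f(c) ≥ 0, new interval: [1.542500, 1.650000]

After 3 iteration(s), the approximation is c_3 = 1.542500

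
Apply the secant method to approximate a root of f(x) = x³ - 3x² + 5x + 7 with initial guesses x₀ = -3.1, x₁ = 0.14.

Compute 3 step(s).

f(x) = x³ - 3x² + 5x + 7
x₀ = -3.1, x₁ = 0.14

Secant formula: x_{n+1} = x_n - f(x_n)(x_n - x_{n-1})/(f(x_n) - f(x_{n-1}))

Iteration 1:
  f(-3.100000) = -67.121000
  f(0.140000) = 7.643944
  x_2 = 0.140000 - 7.643944×(0.140000 - (-3.100000))/(7.643944 - (-67.121000))
       = -0.191257
Iteration 2:
  f(0.140000) = 7.643944
  f(-0.191257) = 5.926984
  x_3 = -0.191257 - 5.926984×(-0.191257 - 0.140000)/(5.926984 - 7.643944)
       = -1.334762
Iteration 3:
  f(-0.191257) = 5.926984
  f(-1.334762) = -7.396569
  x_4 = -1.334762 - (-7.396569)×(-1.334762 - (-0.191257))/(-7.396569 - 5.926984)
       = -0.699945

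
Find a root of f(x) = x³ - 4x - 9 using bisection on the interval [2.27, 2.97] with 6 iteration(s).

f(x) = x³ - 4x - 9
Initial interval: [2.27, 2.97]

Iteration 1:
  c_1 = (2.270000 + 2.970000)/2 = 2.620000
  f(c_1) = f(2.620000) = -1.495272
  f(a) × f(c) ≥ 0, new interval: [2.620000, 2.970000]
Iteration 2:
  c_2 = (2.620000 + 2.970000)/2 = 2.795000
  f(c_2) = f(2.795000) = 1.654610
  f(a) × f(c) < 0, new interval: [2.620000, 2.795000]
Iteration 3:
  c_3 = (2.620000 + 2.795000)/2 = 2.707500
  f(c_3) = f(2.707500) = 0.017481
  f(a) × f(c) < 0, new interval: [2.620000, 2.707500]
Iteration 4:
  c_4 = (2.620000 + 2.707500)/2 = 2.663750
  f(c_4) = f(2.663750) = -0.754191
  f(a) × f(c) ≥ 0, new interval: [2.663750, 2.707500]
Iteration 5:
  c_5 = (2.663750 + 2.707500)/2 = 2.685625
  f(c_5) = f(2.685625) = -0.372210
  f(a) × f(c) ≥ 0, new interval: [2.685625, 2.707500]
Iteration 6:
  c_6 = (2.685625 + 2.707500)/2 = 2.696562
  f(c_6) = f(2.696562) = -0.178332
  f(a) × f(c) ≥ 0, new interval: [2.696562, 2.707500]

After 6 iteration(s), the approximation is c_6 = 2.696562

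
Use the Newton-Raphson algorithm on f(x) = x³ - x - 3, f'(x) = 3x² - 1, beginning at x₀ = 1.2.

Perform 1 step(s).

f(x) = x³ - x - 3
f'(x) = 3x² - 1
x₀ = 1.2

Newton-Raphson formula: x_{n+1} = x_n - f(x_n)/f'(x_n)

Iteration 1:
  f(1.200000) = -2.472000
  f'(1.200000) = 3.320000
  x_1 = 1.200000 - (-2.472000)/3.320000 = 1.944578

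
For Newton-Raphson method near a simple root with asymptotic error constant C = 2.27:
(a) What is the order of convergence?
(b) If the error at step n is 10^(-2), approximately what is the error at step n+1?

(a) Newton-Raphson has quadratic (order 2) convergence near simple roots.
    This means |e_{n+1}| ≈ C|e_n|².

(b) With |e_n| = 10^(-2) and C = 2.27:
    |e_{n+1}| ≈ 2.27 × (10^(-2))² = 2.27 × 10^(-4)

(a) 2 (quadratic); (b) |e_{n+1}| ≈ 2.270e-04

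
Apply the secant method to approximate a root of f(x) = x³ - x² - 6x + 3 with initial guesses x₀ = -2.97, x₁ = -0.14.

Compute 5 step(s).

f(x) = x³ - x² - 6x + 3
x₀ = -2.97, x₁ = -0.14

Secant formula: x_{n+1} = x_n - f(x_n)(x_n - x_{n-1})/(f(x_n) - f(x_{n-1}))

Iteration 1:
  f(-2.970000) = -14.198973
  f(-0.140000) = 3.817656
  x_2 = -0.140000 - 3.817656×(-0.140000 - (-2.970000))/(3.817656 - (-14.198973))
       = -0.739666
Iteration 2:
  f(-0.140000) = 3.817656
  f(-0.739666) = 6.486216
  x_3 = -0.739666 - 6.486216×(-0.739666 - (-0.140000))/(6.486216 - 3.817656)
       = 0.717886
Iteration 3:
  f(-0.739666) = 6.486216
  f(0.717886) = -1.452706
  x_4 = 0.717886 - (-1.452706)×(0.717886 - (-0.739666))/(-1.452706 - 6.486216)
       = 0.451175
Iteration 4:
  f(0.717886) = -1.452706
  f(0.451175) = 0.181230
  x_5 = 0.451175 - 0.181230×(0.451175 - 0.717886)/(0.181230 - (-1.452706))
       = 0.480758
Iteration 5:
  f(0.451175) = 0.181230
  f(0.480758) = -0.004558
  x_6 = 0.480758 - (-0.004558)×(0.480758 - 0.451175)/(-0.004558 - 0.181230)
       = 0.480032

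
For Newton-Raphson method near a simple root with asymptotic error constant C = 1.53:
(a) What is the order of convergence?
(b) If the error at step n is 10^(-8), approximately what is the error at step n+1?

(a) Newton-Raphson has quadratic (order 2) convergence near simple roots.
    This means |e_{n+1}| ≈ C|e_n|².

(b) With |e_n| = 10^(-8) and C = 1.53:
    |e_{n+1}| ≈ 1.53 × (10^(-8))² = 1.53 × 10^(-16)

(a) 2 (quadratic); (b) |e_{n+1}| ≈ 1.530e-16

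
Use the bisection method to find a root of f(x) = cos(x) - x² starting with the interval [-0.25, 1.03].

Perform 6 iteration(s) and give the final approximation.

f(x) = cos(x) - x²
Initial interval: [-0.25, 1.03]

Iteration 1:
  c_1 = (-0.250000 + 1.030000)/2 = 0.390000
  f(c_1) = f(0.390000) = 0.772809
  f(a) × f(c) ≥ 0, new interval: [0.390000, 1.030000]
Iteration 2:
  c_2 = (0.390000 + 1.030000)/2 = 0.710000
  f(c_2) = f(0.710000) = 0.254262
  f(a) × f(c) ≥ 0, new interval: [0.710000, 1.030000]
Iteration 3:
  c_3 = (0.710000 + 1.030000)/2 = 0.870000
  f(c_3) = f(0.870000) = -0.112073
  f(a) × f(c) < 0, new interval: [0.710000, 0.870000]
Iteration 4:
  c_4 = (0.710000 + 0.870000)/2 = 0.790000
  f(c_4) = f(0.790000) = 0.079745
  f(a) × f(c) ≥ 0, new interval: [0.790000, 0.870000]
Iteration 5:
  c_5 = (0.790000 + 0.870000)/2 = 0.830000
  f(c_5) = f(0.830000) = -0.014024
  f(a) × f(c) < 0, new interval: [0.790000, 0.830000]
Iteration 6:
  c_6 = (0.790000 + 0.830000)/2 = 0.810000
  f(c_6) = f(0.810000) = 0.033398
  f(a) × f(c) ≥ 0, new interval: [0.810000, 0.830000]

After 6 iteration(s), the approximation is c_6 = 0.810000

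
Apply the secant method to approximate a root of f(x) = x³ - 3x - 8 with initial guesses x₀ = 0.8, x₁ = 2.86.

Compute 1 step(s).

f(x) = x³ - 3x - 8
x₀ = 0.8, x₁ = 2.86

Secant formula: x_{n+1} = x_n - f(x_n)(x_n - x_{n-1})/(f(x_n) - f(x_{n-1}))

Iteration 1:
  f(0.800000) = -9.888000
  f(2.860000) = 6.813656
  x_2 = 2.860000 - 6.813656×(2.860000 - 0.800000)/(6.813656 - (-9.888000))
       = 2.019596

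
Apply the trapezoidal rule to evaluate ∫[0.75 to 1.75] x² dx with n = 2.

f(x) = x²
a = 0.75, b = 1.75, n = 2
h = (b - a)/n = 0.500000

Trapezoidal rule: (h/2)[f(x₀) + 2f(x₁) + 2f(x₂) + ... + f(xₙ)]

x_0 = 0.7500, f(x_0) = 0.562500, coefficient = 1
x_1 = 1.2500, f(x_1) = 1.562500, coefficient = 2
x_2 = 1.7500, f(x_2) = 3.062500, coefficient = 1

I ≈ (0.500000/2) × 6.750000 = 1.687500
Exact value: 1.645833
Error: 0.041667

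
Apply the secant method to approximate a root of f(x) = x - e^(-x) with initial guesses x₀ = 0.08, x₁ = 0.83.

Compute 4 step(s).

f(x) = x - e^(-x)
x₀ = 0.08, x₁ = 0.83

Secant formula: x_{n+1} = x_n - f(x_n)(x_n - x_{n-1})/(f(x_n) - f(x_{n-1}))

Iteration 1:
  f(0.080000) = -0.843116
  f(0.830000) = 0.393951
  x_2 = 0.830000 - 0.393951×(0.830000 - 0.080000)/(0.393951 - (-0.843116))
       = 0.591158
Iteration 2:
  f(0.830000) = 0.393951
  f(0.591158) = 0.037473
  x_3 = 0.591158 - 0.037473×(0.591158 - 0.830000)/(0.037473 - 0.393951)
       = 0.566051
Iteration 3:
  f(0.591158) = 0.037473
  f(0.566051) = -0.001711
  x_4 = 0.566051 - (-0.001711)×(0.566051 - 0.591158)/(-0.001711 - 0.037473)
       = 0.567148
Iteration 4:
  f(0.566051) = -0.001711
  f(0.567148) = 0.000007
  x_5 = 0.567148 - 0.000007×(0.567148 - 0.566051)/(0.000007 - (-0.001711))
       = 0.567143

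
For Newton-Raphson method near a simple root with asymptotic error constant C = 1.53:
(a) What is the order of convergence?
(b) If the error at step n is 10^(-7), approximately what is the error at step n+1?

(a) Newton-Raphson has quadratic (order 2) convergence near simple roots.
    This means |e_{n+1}| ≈ C|e_n|².

(b) With |e_n| = 10^(-7) and C = 1.53:
    |e_{n+1}| ≈ 1.53 × (10^(-7))² = 1.53 × 10^(-14)

(a) 2 (quadratic); (b) |e_{n+1}| ≈ 1.530e-14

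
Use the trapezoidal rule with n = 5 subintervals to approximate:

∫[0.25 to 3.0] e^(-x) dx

f(x) = e^(-x)
a = 0.25, b = 3.0, n = 5
h = (b - a)/n = 0.550000

Trapezoidal rule: (h/2)[f(x₀) + 2f(x₁) + 2f(x₂) + ... + f(xₙ)]

x_0 = 0.2500, f(x_0) = 0.778801, coefficient = 1
x_1 = 0.8000, f(x_1) = 0.449329, coefficient = 2
x_2 = 1.3500, f(x_2) = 0.259240, coefficient = 2
x_3 = 1.9000, f(x_3) = 0.149569, coefficient = 2
x_4 = 2.4500, f(x_4) = 0.086294, coefficient = 2
x_5 = 3.0000, f(x_5) = 0.049787, coefficient = 1

I ≈ (0.550000/2) × 2.717451 = 0.747299
Exact value: 0.729014
Error: 0.018285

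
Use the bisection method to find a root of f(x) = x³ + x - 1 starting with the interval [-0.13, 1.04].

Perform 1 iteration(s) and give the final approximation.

f(x) = x³ + x - 1
Initial interval: [-0.13, 1.04]

Iteration 1:
  c_1 = (-0.130000 + 1.040000)/2 = 0.455000
  f(c_1) = f(0.455000) = -0.450804
  f(a) × f(c) ≥ 0, new interval: [0.455000, 1.040000]

After 1 iteration(s), the approximation is c_1 = 0.455000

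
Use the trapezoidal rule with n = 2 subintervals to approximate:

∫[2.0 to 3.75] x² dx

f(x) = x²
a = 2.0, b = 3.75, n = 2
h = (b - a)/n = 0.875000

Trapezoidal rule: (h/2)[f(x₀) + 2f(x₁) + 2f(x₂) + ... + f(xₙ)]

x_0 = 2.0000, f(x_0) = 4.000000, coefficient = 1
x_1 = 2.8750, f(x_1) = 8.265625, coefficient = 2
x_2 = 3.7500, f(x_2) = 14.062500, coefficient = 1

I ≈ (0.875000/2) × 34.593750 = 15.134766
Exact value: 14.911458
Error: 0.223307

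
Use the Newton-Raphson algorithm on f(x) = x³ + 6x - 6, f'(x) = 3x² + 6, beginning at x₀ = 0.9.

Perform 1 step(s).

f(x) = x³ + 6x - 6
f'(x) = 3x² + 6
x₀ = 0.9

Newton-Raphson formula: x_{n+1} = x_n - f(x_n)/f'(x_n)

Iteration 1:
  f(0.900000) = 0.129000
  f'(0.900000) = 8.430000
  x_1 = 0.900000 - 0.129000/8.430000 = 0.884698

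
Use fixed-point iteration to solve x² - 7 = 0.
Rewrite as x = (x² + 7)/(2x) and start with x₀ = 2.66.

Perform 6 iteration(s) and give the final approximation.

Equation: x² - 7 = 0
Fixed-point form: x = (x² + 7)/(2x)
x₀ = 2.66

x_1 = g(2.660000) = 2.645789
x_2 = g(2.645789) = 2.645751
x_3 = g(2.645751) = 2.645751
x_4 = g(2.645751) = 2.645751
x_5 = g(2.645751) = 2.645751
x_6 = g(2.645751) = 2.645751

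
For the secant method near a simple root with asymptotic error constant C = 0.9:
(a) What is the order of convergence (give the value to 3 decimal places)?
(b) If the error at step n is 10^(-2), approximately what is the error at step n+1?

(a) Secant method has superlinear convergence with order φ = (1+√5)/2 ≈ 1.618.
    This means |e_{n+1}| ≈ C|e_n|^1.618.

(b) With |e_n| = 10^(-2) and C = 0.9:
    |e_{n+1}| ≈ 0.9 × (10^(-2))^1.618 = 0.9 × 10^(-3.24)

(a) ≈ 1.618 (golden ratio); (b) |e_{n+1}| ≈ 5.226e-04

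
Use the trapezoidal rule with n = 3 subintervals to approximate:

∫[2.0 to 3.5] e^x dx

f(x) = e^x
a = 2.0, b = 3.5, n = 3
h = (b - a)/n = 0.500000

Trapezoidal rule: (h/2)[f(x₀) + 2f(x₁) + 2f(x₂) + ... + f(xₙ)]

x_0 = 2.0000, f(x_0) = 7.389056, coefficient = 1
x_1 = 2.5000, f(x_1) = 12.182494, coefficient = 2
x_2 = 3.0000, f(x_2) = 20.085537, coefficient = 2
x_3 = 3.5000, f(x_3) = 33.115452, coefficient = 1

I ≈ (0.500000/2) × 105.040570 = 26.260142
Exact value: 25.726396
Error: 0.533747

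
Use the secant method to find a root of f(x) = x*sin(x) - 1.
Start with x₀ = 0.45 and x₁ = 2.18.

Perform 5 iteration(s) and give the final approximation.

f(x) = x*sin(x) - 1
x₀ = 0.45, x₁ = 2.18

Secant formula: x_{n+1} = x_n - f(x_n)(x_n - x_{n-1})/(f(x_n) - f(x_{n-1}))

Iteration 1:
  f(0.450000) = -0.804266
  f(2.180000) = 0.787827
  x_2 = 2.180000 - 0.787827×(2.180000 - 0.450000)/(0.787827 - (-0.804266))
       = 1.323931
Iteration 2:
  f(2.180000) = 0.787827
  f(1.323931) = 0.283794
  x_3 = 1.323931 - 0.283794×(1.323931 - 2.180000)/(0.283794 - 0.787827)
       = 0.841924
Iteration 3:
  f(1.323931) = 0.283794
  f(0.841924) = -0.371987
  x_4 = 0.841924 - (-0.371987)×(0.841924 - 1.323931)/(-0.371987 - 0.283794)
       = 1.115339
Iteration 4:
  f(0.841924) = -0.371987
  f(1.115339) = 0.001641
  x_5 = 1.115339 - 0.001641×(1.115339 - 0.841924)/(0.001641 - (-0.371987))
       = 1.114138
Iteration 5:
  f(1.115339) = 0.001641
  f(1.114138) = -0.000027
  x_6 = 1.114138 - (-0.000027)×(1.114138 - 1.115339)/(-0.000027 - 0.001641)
       = 1.114157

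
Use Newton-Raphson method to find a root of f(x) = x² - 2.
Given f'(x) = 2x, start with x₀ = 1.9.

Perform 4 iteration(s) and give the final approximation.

f(x) = x² - 2
f'(x) = 2x
x₀ = 1.9

Newton-Raphson formula: x_{n+1} = x_n - f(x_n)/f'(x_n)

Iteration 1:
  f(1.900000) = 1.610000
  f'(1.900000) = 3.800000
  x_1 = 1.900000 - 1.610000/3.800000 = 1.476316
Iteration 2:
  f(1.476316) = 0.179508
  f'(1.476316) = 2.952632
  x_2 = 1.476316 - 0.179508/2.952632 = 1.415520
Iteration 3:
  f(1.415520) = 0.003696
  f'(1.415520) = 2.831039
  x_3 = 1.415520 - 0.003696/2.831039 = 1.414214
Iteration 4:
  f(1.414214) = 0.000002
  f'(1.414214) = 2.828428
  x_4 = 1.414214 - 0.000002/2.828428 = 1.414214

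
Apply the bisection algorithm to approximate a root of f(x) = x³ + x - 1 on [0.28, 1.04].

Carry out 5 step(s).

f(x) = x³ + x - 1
Initial interval: [0.28, 1.04]

Iteration 1:
  c_1 = (0.280000 + 1.040000)/2 = 0.660000
  f(c_1) = f(0.660000) = -0.052504
  f(a) × f(c) ≥ 0, new interval: [0.660000, 1.040000]
Iteration 2:
  c_2 = (0.660000 + 1.040000)/2 = 0.850000
  f(c_2) = f(0.850000) = 0.464125
  f(a) × f(c) < 0, new interval: [0.660000, 0.850000]
Iteration 3:
  c_3 = (0.660000 + 0.850000)/2 = 0.755000
  f(c_3) = f(0.755000) = 0.185369
  f(a) × f(c) < 0, new interval: [0.660000, 0.755000]
Iteration 4:
  c_4 = (0.660000 + 0.755000)/2 = 0.707500
  f(c_4) = f(0.707500) = 0.061644
  f(a) × f(c) < 0, new interval: [0.660000, 0.707500]
Iteration 5:
  c_5 = (0.660000 + 0.707500)/2 = 0.683750
  f(c_5) = f(0.683750) = 0.003413
  f(a) × f(c) < 0, new interval: [0.660000, 0.683750]

After 5 iteration(s), the approximation is c_5 = 0.683750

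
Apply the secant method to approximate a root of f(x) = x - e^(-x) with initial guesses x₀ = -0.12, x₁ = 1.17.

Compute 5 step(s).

f(x) = x - e^(-x)
x₀ = -0.12, x₁ = 1.17

Secant formula: x_{n+1} = x_n - f(x_n)(x_n - x_{n-1})/(f(x_n) - f(x_{n-1}))

Iteration 1:
  f(-0.120000) = -1.247497
  f(1.170000) = 0.859633
  x_2 = 1.170000 - 0.859633×(1.170000 - (-0.120000))/(0.859633 - (-1.247497))
       = 0.643726
Iteration 2:
  f(1.170000) = 0.859633
  f(0.643726) = 0.118395
  x_3 = 0.643726 - 0.118395×(0.643726 - 1.170000)/(0.118395 - 0.859633)
       = 0.559667
Iteration 3:
  f(0.643726) = 0.118395
  f(0.559667) = -0.011733
  x_4 = 0.559667 - (-0.011733)×(0.559667 - 0.643726)/(-0.011733 - 0.118395)
       = 0.567246
Iteration 4:
  f(0.559667) = -0.011733
  f(0.567246) = 0.000161
  x_5 = 0.567246 - 0.000161×(0.567246 - 0.559667)/(0.000161 - (-0.011733))
       = 0.567143
Iteration 5:
  f(0.567246) = 0.000161
  f(0.567143) = 0.000000
  x_6 = 0.567143 - 0.000000×(0.567143 - 0.567246)/(0.000000 - 0.000161)
       = 0.567143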